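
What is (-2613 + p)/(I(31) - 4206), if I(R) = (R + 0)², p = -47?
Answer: 532/649 ≈ 0.81972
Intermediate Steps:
I(R) = R²
(-2613 + p)/(I(31) - 4206) = (-2613 - 47)/(31² - 4206) = -2660/(961 - 4206) = -2660/(-3245) = -2660*(-1/3245) = 532/649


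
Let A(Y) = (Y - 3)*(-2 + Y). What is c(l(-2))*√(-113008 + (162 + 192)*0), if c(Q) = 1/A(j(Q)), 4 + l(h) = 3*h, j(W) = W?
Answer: I*√7063/39 ≈ 2.1549*I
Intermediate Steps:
l(h) = -4 + 3*h
A(Y) = (-3 + Y)*(-2 + Y)
c(Q) = 1/(6 + Q² - 5*Q)
c(l(-2))*√(-113008 + (162 + 192)*0) = √(-113008 + (162 + 192)*0)/(6 + (-4 + 3*(-2))² - 5*(-4 + 3*(-2))) = √(-113008 + 354*0)/(6 + (-4 - 6)² - 5*(-4 - 6)) = √(-113008 + 0)/(6 + (-10)² - 5*(-10)) = √(-113008)/(6 + 100 + 50) = (4*I*√7063)/156 = I*√7063/39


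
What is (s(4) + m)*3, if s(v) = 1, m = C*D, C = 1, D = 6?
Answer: 21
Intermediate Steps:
m = 6 (m = 1*6 = 6)
(s(4) + m)*3 = (1 + 6)*3 = 7*3 = 21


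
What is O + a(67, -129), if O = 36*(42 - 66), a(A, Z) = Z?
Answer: -993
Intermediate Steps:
O = -864 (O = 36*(-24) = -864)
O + a(67, -129) = -864 - 129 = -993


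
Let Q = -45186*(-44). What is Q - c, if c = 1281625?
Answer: 706559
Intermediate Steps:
Q = 1988184
Q - c = 1988184 - 1*1281625 = 1988184 - 1281625 = 706559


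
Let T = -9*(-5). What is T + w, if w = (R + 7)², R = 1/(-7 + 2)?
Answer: 2281/25 ≈ 91.240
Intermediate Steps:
R = -⅕ (R = 1/(-5) = -⅕ ≈ -0.20000)
T = 45
w = 1156/25 (w = (-⅕ + 7)² = (34/5)² = 1156/25 ≈ 46.240)
T + w = 45 + 1156/25 = 2281/25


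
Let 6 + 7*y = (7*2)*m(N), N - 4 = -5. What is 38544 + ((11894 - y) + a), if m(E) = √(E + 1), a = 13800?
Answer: 449672/7 ≈ 64239.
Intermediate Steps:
N = -1 (N = 4 - 5 = -1)
m(E) = √(1 + E)
y = -6/7 (y = -6/7 + ((7*2)*√(1 - 1))/7 = -6/7 + (14*√0)/7 = -6/7 + (14*0)/7 = -6/7 + (⅐)*0 = -6/7 + 0 = -6/7 ≈ -0.85714)
38544 + ((11894 - y) + a) = 38544 + ((11894 - 1*(-6/7)) + 13800) = 38544 + ((11894 + 6/7) + 13800) = 38544 + (83264/7 + 13800) = 38544 + 179864/7 = 449672/7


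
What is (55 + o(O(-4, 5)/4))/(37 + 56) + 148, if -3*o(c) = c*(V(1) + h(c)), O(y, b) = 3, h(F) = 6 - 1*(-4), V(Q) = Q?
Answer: 55265/372 ≈ 148.56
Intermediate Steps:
h(F) = 10 (h(F) = 6 + 4 = 10)
o(c) = -11*c/3 (o(c) = -c*(1 + 10)/3 = -c*11/3 = -11*c/3)
(55 + o(O(-4, 5)/4))/(37 + 56) + 148 = (55 - 11/4)/(37 + 56) + 148 = (55 - 11/4)/93 + 148 = (55 - 11/3*¾)*(1/93) + 148 = (55 - 11/4)*(1/93) + 148 = (209/4)*(1/93) + 148 = 209/372 + 148 = 55265/372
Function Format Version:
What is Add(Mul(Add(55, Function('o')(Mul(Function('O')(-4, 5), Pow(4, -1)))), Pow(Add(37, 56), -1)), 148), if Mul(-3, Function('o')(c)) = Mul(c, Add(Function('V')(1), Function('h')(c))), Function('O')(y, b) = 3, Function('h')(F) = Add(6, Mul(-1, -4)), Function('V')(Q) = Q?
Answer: Rational(55265, 372) ≈ 148.56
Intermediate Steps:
Function('h')(F) = 10 (Function('h')(F) = Add(6, 4) = 10)
Function('o')(c) = Mul(Rational(-11, 3), c) (Function('o')(c) = Mul(Rational(-1, 3), Mul(c, Add(1, 10))) = Mul(Rational(-1, 3), Mul(c, 11)) = Mul(Rational(-1, 3), Mul(11, c)) = Mul(Rational(-11, 3), c))
Add(Mul(Add(55, Function('o')(Mul(Function('O')(-4, 5), Pow(4, -1)))), Pow(Add(37, 56), -1)), 148) = Add(Mul(Add(55, Mul(Rational(-11, 3), Mul(3, Pow(4, -1)))), Pow(Add(37, 56), -1)), 148) = Add(Mul(Add(55, Mul(Rational(-11, 3), Mul(3, Rational(1, 4)))), Pow(93, -1)), 148) = Add(Mul(Add(55, Mul(Rational(-11, 3), Rational(3, 4))), Rational(1, 93)), 148) = Add(Mul(Add(55, Rational(-11, 4)), Rational(1, 93)), 148) = Add(Mul(Rational(209, 4), Rational(1, 93)), 148) = Add(Rational(209, 372), 148) = Rational(55265, 372)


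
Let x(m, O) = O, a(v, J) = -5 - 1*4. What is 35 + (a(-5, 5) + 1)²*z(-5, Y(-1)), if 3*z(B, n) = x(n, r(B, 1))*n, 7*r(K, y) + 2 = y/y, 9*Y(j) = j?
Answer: 6679/189 ≈ 35.339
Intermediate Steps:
a(v, J) = -9 (a(v, J) = -5 - 4 = -9)
Y(j) = j/9
r(K, y) = -⅐ (r(K, y) = -2/7 + (y/y)/7 = -2/7 + (⅐)*1 = -2/7 + ⅐ = -⅐)
z(B, n) = -n/21 (z(B, n) = (-n/7)/3 = -n/21)
35 + (a(-5, 5) + 1)²*z(-5, Y(-1)) = 35 + (-9 + 1)²*(-(-1)/189) = 35 + (-8)²*(-1/21*(-⅑)) = 35 + 64*(1/189) = 35 + 64/189 = 6679/189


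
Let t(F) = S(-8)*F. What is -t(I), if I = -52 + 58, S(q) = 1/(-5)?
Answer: 6/5 ≈ 1.2000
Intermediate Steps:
S(q) = -⅕
I = 6
t(F) = -F/5
-t(I) = -(-1)*6/5 = -1*(-6/5) = 6/5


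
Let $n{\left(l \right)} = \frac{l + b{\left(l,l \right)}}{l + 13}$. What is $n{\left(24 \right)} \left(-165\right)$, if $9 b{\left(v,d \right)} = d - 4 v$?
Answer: $- \frac{2640}{37} \approx -71.351$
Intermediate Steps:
$b{\left(v,d \right)} = - \frac{4 v}{9} + \frac{d}{9}$ ($b{\left(v,d \right)} = \frac{d - 4 v}{9} = - \frac{4 v}{9} + \frac{d}{9}$)
$n{\left(l \right)} = \frac{2 l}{3 \left(13 + l\right)}$ ($n{\left(l \right)} = \frac{l + \left(- \frac{4 l}{9} + \frac{l}{9}\right)}{l + 13} = \frac{l - \frac{l}{3}}{13 + l} = \frac{\frac{2}{3} l}{13 + l} = \frac{2 l}{3 \left(13 + l\right)}$)
$n{\left(24 \right)} \left(-165\right) = \frac{2}{3} \cdot 24 \frac{1}{13 + 24} \left(-165\right) = \frac{2}{3} \cdot 24 \cdot \frac{1}{37} \left(-165\right) = \frac{16}{37} \left(-165\right) = - \frac{2640}{37}$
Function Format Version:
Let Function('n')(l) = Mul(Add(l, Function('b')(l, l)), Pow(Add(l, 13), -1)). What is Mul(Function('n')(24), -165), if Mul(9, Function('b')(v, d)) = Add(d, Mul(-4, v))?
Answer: Rational(-2640, 37) ≈ -71.351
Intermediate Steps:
Function('b')(v, d) = Add(Mul(Rational(-4, 9), v), Mul(Rational(1, 9), d)) (Function('b')(v, d) = Mul(Rational(1, 9), Add(d, Mul(-4, v))) = Add(Mul(Rational(-4, 9), v), Mul(Rational(1, 9), d)))
Function('n')(l) = Mul(Rational(2, 3), l, Pow(Add(13, l), -1)) (Function('n')(l) = Mul(Add(l, Add(Mul(Rational(-4, 9), l), Mul(Rational(1, 9), l))), Pow(Add(l, 13), -1)) = Mul(Add(l, Mul(Rational(-1, 3), l)), Pow(Add(13, l), -1)) = Mul(Mul(Rational(2, 3), l), Pow(Add(13, l), -1)) = Mul(Rational(2, 3), l, Pow(Add(13, l), -1)))
Mul(Function('n')(24), -165) = Mul(Mul(Rational(2, 3), 24, Pow(Add(13, 24), -1)), -165) = Mul(Mul(Rational(2, 3), 24, Pow(37, -1)), -165) = Mul(Mul(Rational(2, 3), 24, Rational(1, 37)), -165) = Mul(Rational(16, 37), -165) = Rational(-2640, 37)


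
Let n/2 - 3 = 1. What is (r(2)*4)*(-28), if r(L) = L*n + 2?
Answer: -2016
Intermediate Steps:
n = 8 (n = 6 + 2*1 = 6 + 2 = 8)
r(L) = 2 + 8*L (r(L) = L*8 + 2 = 8*L + 2 = 2 + 8*L)
(r(2)*4)*(-28) = ((2 + 8*2)*4)*(-28) = ((2 + 16)*4)*(-28) = (18*4)*(-28) = 72*(-28) = -2016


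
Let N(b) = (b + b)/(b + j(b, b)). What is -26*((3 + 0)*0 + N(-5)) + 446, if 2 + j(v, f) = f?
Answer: 1273/3 ≈ 424.33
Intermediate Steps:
j(v, f) = -2 + f
N(b) = 2*b/(-2 + 2*b) (N(b) = (b + b)/(b + (-2 + b)) = (2*b)/(-2 + 2*b) = 2*b/(-2 + 2*b))
-26*((3 + 0)*0 + N(-5)) + 446 = -26*((3 + 0)*0 - 5/(-1 - 5)) + 446 = -26*(3*0 - 5/(-6)) + 446 = -26*(0 - 5*(-⅙)) + 446 = -26*(0 + ⅚) + 446 = -26*⅚ + 446 = -65/3 + 446 = 1273/3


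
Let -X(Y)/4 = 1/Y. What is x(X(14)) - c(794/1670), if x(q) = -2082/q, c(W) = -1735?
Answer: 9022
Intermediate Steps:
X(Y) = -4/Y
x(X(14)) - c(794/1670) = -2082/((-4/14)) - 1*(-1735) = -2082/((-4*1/14)) + 1735 = -2082/(-2/7) + 1735 = -2082*(-7/2) + 1735 = 7287 + 1735 = 9022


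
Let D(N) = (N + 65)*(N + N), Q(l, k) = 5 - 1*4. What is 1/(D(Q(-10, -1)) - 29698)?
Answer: -1/29566 ≈ -3.3823e-5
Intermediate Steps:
Q(l, k) = 1 (Q(l, k) = 5 - 4 = 1)
D(N) = 2*N*(65 + N) (D(N) = (65 + N)*(2*N) = 2*N*(65 + N))
1/(D(Q(-10, -1)) - 29698) = 1/(2*1*(65 + 1) - 29698) = 1/(2*1*66 - 29698) = 1/(132 - 29698) = 1/(-29566) = -1/29566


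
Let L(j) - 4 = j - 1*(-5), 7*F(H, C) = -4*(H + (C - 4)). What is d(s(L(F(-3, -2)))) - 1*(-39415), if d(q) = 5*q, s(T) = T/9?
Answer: 275960/7 ≈ 39423.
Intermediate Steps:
F(H, C) = 16/7 - 4*C/7 - 4*H/7 (F(H, C) = (-4*(H + (C - 4)))/7 = (-4*(H + (-4 + C)))/7 = (-4*(-4 + C + H))/7 = (16 - 4*C - 4*H)/7 = 16/7 - 4*C/7 - 4*H/7)
L(j) = 9 + j (L(j) = 4 + (j - 1*(-5)) = 4 + (j + 5) = 4 + (5 + j) = 9 + j)
s(T) = T/9 (s(T) = T*(⅑) = T/9)
d(s(L(F(-3, -2)))) - 1*(-39415) = 5*((9 + (16/7 - 4/7*(-2) - 4/7*(-3)))/9) - 1*(-39415) = 5*((9 + (16/7 + 8/7 + 12/7))/9) + 39415 = 5*((9 + 36/7)/9) + 39415 = 5*((⅑)*(99/7)) + 39415 = 5*(11/7) + 39415 = 55/7 + 39415 = 275960/7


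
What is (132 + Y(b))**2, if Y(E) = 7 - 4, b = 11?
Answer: 18225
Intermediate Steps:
Y(E) = 3
(132 + Y(b))**2 = (132 + 3)**2 = 135**2 = 18225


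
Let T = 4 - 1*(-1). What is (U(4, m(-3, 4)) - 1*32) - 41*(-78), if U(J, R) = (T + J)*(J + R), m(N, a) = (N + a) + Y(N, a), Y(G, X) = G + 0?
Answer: 3184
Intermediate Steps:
Y(G, X) = G
T = 5 (T = 4 + 1 = 5)
m(N, a) = a + 2*N (m(N, a) = (N + a) + N = a + 2*N)
U(J, R) = (5 + J)*(J + R)
(U(4, m(-3, 4)) - 1*32) - 41*(-78) = ((4² + 5*4 + 5*(4 + 2*(-3)) + 4*(4 + 2*(-3))) - 1*32) - 41*(-78) = ((16 + 20 + 5*(4 - 6) + 4*(4 - 6)) - 32) + 3198 = ((16 + 20 + 5*(-2) + 4*(-2)) - 32) + 3198 = ((16 + 20 - 10 - 8) - 32) + 3198 = (18 - 32) + 3198 = -14 + 3198 = 3184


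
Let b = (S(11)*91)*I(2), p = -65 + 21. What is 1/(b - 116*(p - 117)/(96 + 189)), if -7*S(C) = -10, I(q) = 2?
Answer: 285/92776 ≈ 0.0030719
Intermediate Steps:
p = -44
S(C) = 10/7 (S(C) = -⅐*(-10) = 10/7)
b = 260 (b = ((10/7)*91)*2 = 130*2 = 260)
1/(b - 116*(p - 117)/(96 + 189)) = 1/(260 - 116*(-44 - 117)/(96 + 189)) = 1/(260 - (-18676)/285) = 1/(260 - 116*(-161/285)) = 1/(260 + 18676/285) = 1/(92776/285) = 285/92776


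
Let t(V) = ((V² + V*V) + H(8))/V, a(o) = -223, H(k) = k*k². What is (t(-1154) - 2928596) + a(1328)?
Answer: -1691260535/577 ≈ -2.9311e+6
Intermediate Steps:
H(k) = k³
t(V) = (512 + 2*V²)/V (t(V) = ((V² + V*V) + 8³)/V = ((V² + V²) + 512)/V = (2*V² + 512)/V = (512 + 2*V²)/V)
(t(-1154) - 2928596) + a(1328) = ((2*(-1154) + 512/(-1154)) - 2928596) - 223 = ((-2308 + 512*(-1/1154)) - 2928596) - 223 = ((-2308 - 256/577) - 2928596) - 223 = (-1331972/577 - 2928596) - 223 = -1691131864/577 - 223 = -1691260535/577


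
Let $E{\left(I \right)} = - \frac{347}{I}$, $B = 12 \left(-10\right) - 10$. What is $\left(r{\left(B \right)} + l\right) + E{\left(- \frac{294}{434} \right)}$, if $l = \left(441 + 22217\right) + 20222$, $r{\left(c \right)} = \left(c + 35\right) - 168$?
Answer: $\frac{905714}{21} \approx 43129.0$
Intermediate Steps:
$B = -130$ ($B = -120 - 10 = -130$)
$r{\left(c \right)} = -133 + c$ ($r{\left(c \right)} = \left(35 + c\right) - 168 = -133 + c$)
$l = 42880$ ($l = 22658 + 20222 = 42880$)
$\left(r{\left(B \right)} + l\right) + E{\left(- \frac{294}{434} \right)} = \left(\left(-133 - 130\right) + 42880\right) - \frac{347}{\left(-294\right) \frac{1}{434}} = \left(-263 + 42880\right) - \frac{347}{\left(-294\right) \frac{1}{434}} = 42617 - \frac{347}{- \frac{21}{31}} = 42617 - - \frac{10757}{21} = 42617 + \frac{10757}{21} = \frac{905714}{21}$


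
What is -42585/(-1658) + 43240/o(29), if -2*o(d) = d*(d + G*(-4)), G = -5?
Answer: -82870555/2356018 ≈ -35.174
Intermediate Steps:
o(d) = -d*(20 + d)/2 (o(d) = -d*(d - 5*(-4))/2 = -d*(d + 20)/2 = -d*(20 + d)/2)
-42585/(-1658) + 43240/o(29) = -42585/(-1658) + 43240/((-1/2*29*(20 + 29))) = -42585*(-1/1658) + 43240/((-1/2*29*49)) = 42585/1658 + 43240/(-1421/2) = 42585/1658 + 43240*(-2/1421) = 42585/1658 - 86480/1421 = -82870555/2356018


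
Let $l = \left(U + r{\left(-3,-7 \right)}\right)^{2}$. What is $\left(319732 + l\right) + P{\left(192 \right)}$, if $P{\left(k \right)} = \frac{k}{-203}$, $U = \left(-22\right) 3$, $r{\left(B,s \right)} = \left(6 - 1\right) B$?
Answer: $\frac{66237287}{203} \approx 3.2629 \cdot 10^{5}$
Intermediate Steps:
$r{\left(B,s \right)} = 5 B$
$U = -66$
$P{\left(k \right)} = - \frac{k}{203}$ ($P{\left(k \right)} = k \left(- \frac{1}{203}\right) = - \frac{k}{203}$)
$l = 6561$ ($l = \left(-66 + 5 \left(-3\right)\right)^{2} = \left(-66 - 15\right)^{2} = \left(-81\right)^{2} = 6561$)
$\left(319732 + l\right) + P{\left(192 \right)} = \left(319732 + 6561\right) - \frac{192}{203} = 326293 - \frac{192}{203} = \frac{66237287}{203}$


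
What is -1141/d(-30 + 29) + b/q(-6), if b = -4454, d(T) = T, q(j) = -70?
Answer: 42162/35 ≈ 1204.6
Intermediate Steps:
-1141/d(-30 + 29) + b/q(-6) = -1141/(-30 + 29) - 4454/(-70) = -1141/(-1) - 4454*(-1/70) = -1141*(-1) + 2227/35 = 1141 + 2227/35 = 42162/35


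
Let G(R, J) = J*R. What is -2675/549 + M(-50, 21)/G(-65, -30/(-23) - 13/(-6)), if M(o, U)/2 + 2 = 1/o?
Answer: -2074501163/427327875 ≈ -4.8546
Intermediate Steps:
M(o, U) = -4 + 2/o
-2675/549 + M(-50, 21)/G(-65, -30/(-23) - 13/(-6)) = -2675/549 + (-4 + 2/(-50))/(((-30/(-23) - 13/(-6))*(-65))) = -2675*1/549 + (-4 + 2*(-1/50))/(((-30*(-1/23) - 13*(-⅙))*(-65))) = -2675/549 + (-4 - 1/25)/(((30/23 + 13/6)*(-65))) = -2675/549 - 101/(25*((479/138)*(-65))) = -2675/549 - 101/(25*(-31135/138)) = -2675/549 - 101/25*(-138/31135) = -2675/549 + 13938/778375 = -2074501163/427327875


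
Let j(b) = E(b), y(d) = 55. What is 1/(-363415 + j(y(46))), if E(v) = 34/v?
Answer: -55/19987791 ≈ -2.7517e-6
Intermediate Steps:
j(b) = 34/b
1/(-363415 + j(y(46))) = 1/(-363415 + 34/55) = 1/(-19987791/55) = -55/19987791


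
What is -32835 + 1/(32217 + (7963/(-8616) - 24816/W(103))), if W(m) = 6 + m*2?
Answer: -481293883441707/14657952913 ≈ -32835.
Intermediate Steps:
W(m) = 6 + 2*m
-32835 + 1/(32217 + (7963/(-8616) - 24816/W(103))) = -32835 + 1/(32217 + (7963/(-8616) - 24816/(6 + 2*103))) = -32835 + 1/(32217 + (7963*(-1/8616) - 24816/(6 + 206))) = -32835 + 1/(32217 + (-7963/8616 - 24816/212)) = -32835 + 1/(32217 + (-7963/8616 - 24816*1/212)) = -32835 + 1/(32217 + (-7963/8616 - 6204/53)) = -32835 + 1/(32217 - 53875703/456648) = -32835 + 1/(14657952913/456648) = -32835 + 456648/14657952913 = -481293883441707/14657952913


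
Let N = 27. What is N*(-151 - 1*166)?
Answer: -8559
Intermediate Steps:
N*(-151 - 1*166) = 27*(-151 - 1*166) = 27*(-151 - 166) = 27*(-317) = -8559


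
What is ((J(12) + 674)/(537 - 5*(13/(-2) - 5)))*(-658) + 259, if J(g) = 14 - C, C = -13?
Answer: -614565/1189 ≈ -516.88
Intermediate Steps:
J(g) = 27 (J(g) = 14 - 1*(-13) = 14 + 13 = 27)
((J(12) + 674)/(537 - 5*(13/(-2) - 5)))*(-658) + 259 = ((27 + 674)/(537 - 5*(13/(-2) - 5)))*(-658) + 259 = (701/(537 - 5*(13*(-1/2) - 5)))*(-658) + 259 = (701/(537 - 5*(-13/2 - 5)))*(-658) + 259 = (701/(537 - 5*(-23/2)))*(-658) + 259 = (701/(537 + 115/2))*(-658) + 259 = (701/(1189/2))*(-658) + 259 = (701*(2/1189))*(-658) + 259 = (1402/1189)*(-658) + 259 = -922516/1189 + 259 = -614565/1189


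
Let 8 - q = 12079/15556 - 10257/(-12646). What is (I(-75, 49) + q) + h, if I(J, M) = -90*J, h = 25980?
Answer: 3219972775481/98360588 ≈ 32736.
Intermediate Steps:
q = 630730241/98360588 (q = 8 - (12079/15556 - 10257/(-12646)) = 8 - (12079*(1/15556) - 10257*(-1/12646)) = 8 - (12079/15556 + 10257/12646) = 8 - 1*156154463/98360588 = 8 - 156154463/98360588 = 630730241/98360588 ≈ 6.4124)
(I(-75, 49) + q) + h = (-90*(-75) + 630730241/98360588) + 25980 = (6750 + 630730241/98360588) + 25980 = 664564699241/98360588 + 25980 = 3219972775481/98360588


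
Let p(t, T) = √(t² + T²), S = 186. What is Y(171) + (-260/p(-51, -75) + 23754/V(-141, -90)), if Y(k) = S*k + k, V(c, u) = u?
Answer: 475696/15 - 130*√914/1371 ≈ 31710.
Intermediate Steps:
p(t, T) = √(T² + t²)
Y(k) = 187*k (Y(k) = 186*k + k = 187*k)
Y(171) + (-260/p(-51, -75) + 23754/V(-141, -90)) = 187*171 + (-260/√((-75)² + (-51)²) + 23754/(-90)) = 31977 + (-260/√(5625 + 2601) + 23754*(-1/90)) = 31977 + (-260*√914/2742 - 3959/15) = 31977 + (-130*√914/1371 - 3959/15) = 31977 + (-3959/15 - 130*√914/1371) = 475696/15 - 130*√914/1371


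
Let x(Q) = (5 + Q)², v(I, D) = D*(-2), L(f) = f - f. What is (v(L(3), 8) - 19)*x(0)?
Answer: -875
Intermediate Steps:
L(f) = 0
v(I, D) = -2*D
(v(L(3), 8) - 19)*x(0) = (-2*8 - 19)*(5 + 0)² = (-16 - 19)*5² = -35*25 = -875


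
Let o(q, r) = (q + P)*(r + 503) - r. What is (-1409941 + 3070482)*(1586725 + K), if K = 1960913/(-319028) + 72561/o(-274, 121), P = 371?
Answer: 50776876620186939179397/19271524396 ≈ 2.6348e+12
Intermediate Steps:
o(q, r) = -r + (371 + q)*(503 + r) (o(q, r) = (q + 371)*(r + 503) - r = (371 + q)*(503 + r) - r = -r + (371 + q)*(503 + r))
K = -95303880883/19271524396 (K = 1960913/(-319028) + 72561/(186613 + 370*121 + 503*(-274) - 274*121) = 1960913*(-1/319028) + 72561/(186613 + 44770 - 137822 - 33154) = -1960913/319028 + 72561/60407 = -95303880883/19271524396 ≈ -4.9453)
(-1409941 + 3070482)*(1586725 + K) = (-1409941 + 3070482)*(1586725 - 95303880883/19271524396) = 1660541*(30578514243362217/19271524396) = 50776876620186939179397/19271524396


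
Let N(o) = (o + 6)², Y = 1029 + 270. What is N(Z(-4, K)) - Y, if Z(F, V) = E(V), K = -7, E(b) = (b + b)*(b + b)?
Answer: 39505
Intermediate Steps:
E(b) = 4*b² (E(b) = (2*b)*(2*b) = 4*b²)
Z(F, V) = 4*V²
Y = 1299
N(o) = (6 + o)²
N(Z(-4, K)) - Y = (6 + 4*(-7)²)² - 1*1299 = (6 + 4*49)² - 1299 = (6 + 196)² - 1299 = 202² - 1299 = 40804 - 1299 = 39505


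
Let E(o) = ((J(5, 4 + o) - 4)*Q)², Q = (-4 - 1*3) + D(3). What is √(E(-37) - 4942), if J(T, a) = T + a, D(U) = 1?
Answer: √31922 ≈ 178.67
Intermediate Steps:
Q = -6 (Q = (-4 - 1*3) + 1 = (-4 - 3) + 1 = -7 + 1 = -6)
E(o) = (-30 - 6*o)² (E(o) = (((5 + (4 + o)) - 4)*(-6))² = (((9 + o) - 4)*(-6))² = ((5 + o)*(-6))² = (-30 - 6*o)²)
√(E(-37) - 4942) = √(36*(5 - 37)² - 4942) = √(36*(-32)² - 4942) = √(36*1024 - 4942) = √(36864 - 4942) = √31922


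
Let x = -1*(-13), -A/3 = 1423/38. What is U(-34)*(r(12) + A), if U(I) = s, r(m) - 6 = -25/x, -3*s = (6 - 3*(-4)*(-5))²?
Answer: 25992738/247 ≈ 1.0523e+5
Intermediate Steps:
A = -4269/38 ≈ -112.34
x = 13
s = -972 (s = -(6 - 3*(-4)*(-5))²/3 = -(6 + 12*(-5))²/3 = -(6 - 60)²/3 = -⅓*(-54)² = -⅓*2916 = -972)
r(m) = 53/13 (r(m) = 6 - 25/13 = 53/13)
U(I) = -972
U(-34)*(r(12) + A) = -972*(53/13 - 4269/38) = -972*(-53483/494) = 25992738/247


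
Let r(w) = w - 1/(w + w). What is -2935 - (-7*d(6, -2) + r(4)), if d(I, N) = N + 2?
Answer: -23511/8 ≈ -2938.9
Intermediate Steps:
d(I, N) = 2 + N
r(w) = w - 1/(2*w)
-2935 - (-7*d(6, -2) + r(4)) = -2935 - (-7*(2 - 2) + (4 - ½/4)) = -2935 - (-7*0 + (4 - ½*¼)) = -2935 - (0 + (4 - ⅛)) = -2935 - (0 + 31/8) = -2935 - 1*31/8 = -2935 - 31/8 = -23511/8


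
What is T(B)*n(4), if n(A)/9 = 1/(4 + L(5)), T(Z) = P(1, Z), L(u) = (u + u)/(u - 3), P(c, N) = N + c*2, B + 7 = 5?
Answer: 0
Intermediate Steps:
B = -2 (B = -7 + 5 = -2)
P(c, N) = N + 2*c
L(u) = 2*u/(-3 + u) (L(u) = (2*u)/(-3 + u) = 2*u/(-3 + u))
T(Z) = 2 + Z (T(Z) = Z + 2*1 = Z + 2 = 2 + Z)
n(A) = 1 (n(A) = 9/(4 + 2*5/(-3 + 5)) = 9/(4 + 2*5/2) = 9/(4 + 2*5*(½)) = 9/(4 + 5) = 9/9 = 9*(⅑) = 1)
T(B)*n(4) = (2 - 2)*1 = 0*1 = 0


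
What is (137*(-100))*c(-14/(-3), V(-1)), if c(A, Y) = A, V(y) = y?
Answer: -191800/3 ≈ -63933.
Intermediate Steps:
(137*(-100))*c(-14/(-3), V(-1)) = (137*(-100))*(-14/(-3)) = -(-191800)*(-1)/3 = -13700*14/3 = -191800/3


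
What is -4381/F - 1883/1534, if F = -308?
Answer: 3070245/236236 ≈ 12.997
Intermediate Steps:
-4381/F - 1883/1534 = -4381/(-308) - 1883/1534 = -4381*(-1/308) - 1883*1/1534 = 4381/308 - 1883/1534 = 3070245/236236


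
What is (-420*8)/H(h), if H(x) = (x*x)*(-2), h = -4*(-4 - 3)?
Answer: 15/7 ≈ 2.1429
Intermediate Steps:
h = 28 (h = -4*(-7) = 28)
H(x) = -2*x² (H(x) = x²*(-2) = -2*x²)
(-420*8)/H(h) = (-420*8)/((-2*28²)) = -3360/((-2*784)) = -3360/(-1568) = -3360*(-1/1568) = 15/7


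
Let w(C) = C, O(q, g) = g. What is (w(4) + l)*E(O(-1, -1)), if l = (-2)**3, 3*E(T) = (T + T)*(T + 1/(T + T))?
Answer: -4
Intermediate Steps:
E(T) = 2*T*(T + 1/(2*T))/3 (E(T) = ((T + T)*(T + 1/(T + T)))/3 = ((2*T)*(T + 1/(2*T)))/3 = (2*T*(T + 1/(2*T)))/3 = 2*T*(T + 1/(2*T))/3)
l = -8
(w(4) + l)*E(O(-1, -1)) = (4 - 8)*(1/3 + (2/3)*(-1)**2) = -4*(1/3 + (2/3)*1) = -4*(1/3 + 2/3) = -4*1 = -4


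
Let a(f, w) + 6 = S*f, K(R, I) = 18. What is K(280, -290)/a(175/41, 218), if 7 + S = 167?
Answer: 369/13877 ≈ 0.026591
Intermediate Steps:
S = 160 (S = -7 + 167 = 160)
a(f, w) = -6 + 160*f
K(280, -290)/a(175/41, 218) = 18/(-6 + 160*(175/41)) = 18/(-6 + 28000/41) = 18/(27754/41) = 18*(41/27754) = 369/13877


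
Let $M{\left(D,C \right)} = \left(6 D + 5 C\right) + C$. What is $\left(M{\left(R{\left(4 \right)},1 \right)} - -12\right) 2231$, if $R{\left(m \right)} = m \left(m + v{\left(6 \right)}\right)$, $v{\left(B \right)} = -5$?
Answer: $-13386$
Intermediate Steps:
$R{\left(m \right)} = m \left(-5 + m\right)$ ($R{\left(m \right)} = m \left(m - 5\right) = m \left(-5 + m\right)$)
$M{\left(D,C \right)} = 6 C + 6 D$ ($M{\left(D,C \right)} = \left(5 C + 6 D\right) + C = 6 C + 6 D$)
$\left(M{\left(R{\left(4 \right)},1 \right)} - -12\right) 2231 = \left(\left(6 \cdot 1 + 6 \cdot 4 \left(-5 + 4\right)\right) - -12\right) 2231 = \left(\left(6 + 6 \cdot 4 \left(-1\right)\right) + 12\right) 2231 = \left(\left(6 + 6 \left(-4\right)\right) + 12\right) 2231 = \left(\left(6 - 24\right) + 12\right) 2231 = \left(-18 + 12\right) 2231 = \left(-6\right) 2231 = -13386$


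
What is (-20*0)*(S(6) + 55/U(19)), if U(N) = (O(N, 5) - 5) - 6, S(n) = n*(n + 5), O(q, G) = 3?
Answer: 0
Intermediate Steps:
S(n) = n*(5 + n)
U(N) = -8 (U(N) = (3 - 5) - 6 = -2 - 6 = -8)
(-20*0)*(S(6) + 55/U(19)) = (-20*0)*(6*(5 + 6) + 55/(-8)) = 0*(6*11 + 55*(-⅛)) = 0*(66 - 55/8) = 0*(473/8) = 0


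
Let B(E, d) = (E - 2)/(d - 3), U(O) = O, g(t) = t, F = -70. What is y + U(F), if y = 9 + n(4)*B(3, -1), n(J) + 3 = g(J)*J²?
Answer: -305/4 ≈ -76.250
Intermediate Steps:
n(J) = -3 + J³ (n(J) = -3 + J*J² = -3 + J³)
B(E, d) = (-2 + E)/(-3 + d)
y = -25/4 (y = 9 + (-3 + 4³)*((-2 + 3)/(-3 - 1)) = 9 + (-3 + 64)*(1/(-4)) = 9 + 61*(-¼*1) = 9 + 61*(-¼) = 9 - 61/4 = -25/4 ≈ -6.2500)
y + U(F) = -25/4 - 70 = -305/4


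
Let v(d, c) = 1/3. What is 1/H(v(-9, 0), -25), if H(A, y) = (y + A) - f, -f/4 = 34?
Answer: 3/334 ≈ 0.0089820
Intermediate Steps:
f = -136 (f = -4*34 = -136)
v(d, c) = ⅓
H(A, y) = 136 + A + y (H(A, y) = (y + A) - 1*(-136) = (A + y) + 136 = 136 + A + y)
1/H(v(-9, 0), -25) = 1/(136 + ⅓ - 25) = 1/(334/3) = 3/334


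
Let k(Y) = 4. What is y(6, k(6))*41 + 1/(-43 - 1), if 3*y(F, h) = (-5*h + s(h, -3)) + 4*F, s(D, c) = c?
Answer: 1801/132 ≈ 13.644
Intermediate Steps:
y(F, h) = -1 - 5*h/3 + 4*F/3 (y(F, h) = ((-5*h - 3) + 4*F)/3 = ((-3 - 5*h) + 4*F)/3 = (-3 - 5*h + 4*F)/3 = -1 - 5*h/3 + 4*F/3)
y(6, k(6))*41 + 1/(-43 - 1) = (-1 - 5/3*4 + (4/3)*6)*41 + 1/(-43 - 1) = (-1 - 20/3 + 8)*41 + 1/(-44) = (1/3)*41 - 1/44 = 41/3 - 1/44 = 1801/132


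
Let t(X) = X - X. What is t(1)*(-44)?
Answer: 0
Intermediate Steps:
t(X) = 0
t(1)*(-44) = 0*(-44) = 0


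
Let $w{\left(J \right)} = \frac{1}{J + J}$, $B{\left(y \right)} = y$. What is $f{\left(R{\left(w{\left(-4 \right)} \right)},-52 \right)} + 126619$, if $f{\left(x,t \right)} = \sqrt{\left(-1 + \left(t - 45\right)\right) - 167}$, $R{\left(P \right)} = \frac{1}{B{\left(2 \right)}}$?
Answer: $126619 + i \sqrt{265} \approx 1.2662 \cdot 10^{5} + 16.279 i$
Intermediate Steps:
$w{\left(J \right)} = \frac{1}{2 J}$
$R{\left(P \right)} = \frac{1}{2}$
$f{\left(x,t \right)} = \sqrt{-213 + t}$ ($f{\left(x,t \right)} = \sqrt{\left(-1 + \left(-45 + t\right)\right) - 167} = \sqrt{\left(-46 + t\right) - 167} = \sqrt{-213 + t}$)
$f{\left(R{\left(w{\left(-4 \right)} \right)},-52 \right)} + 126619 = \sqrt{-213 - 52} + 126619 = \sqrt{-265} + 126619 = i \sqrt{265} + 126619 = 126619 + i \sqrt{265}$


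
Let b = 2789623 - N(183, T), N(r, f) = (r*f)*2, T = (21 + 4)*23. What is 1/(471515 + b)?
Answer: 1/3050688 ≈ 3.2780e-7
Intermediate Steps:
T = 575 (T = 25*23 = 575)
N(r, f) = 2*f*r (N(r, f) = (f*r)*2 = 2*f*r)
b = 2579173 (b = 2789623 - 2*575*183 = 2789623 - 1*210450 = 2789623 - 210450 = 2579173)
1/(471515 + b) = 1/(471515 + 2579173) = 1/3050688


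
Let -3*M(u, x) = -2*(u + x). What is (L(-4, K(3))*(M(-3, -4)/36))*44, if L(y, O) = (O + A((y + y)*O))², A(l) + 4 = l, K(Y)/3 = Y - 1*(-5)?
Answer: -4555936/27 ≈ -1.6874e+5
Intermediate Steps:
K(Y) = 15 + 3*Y (K(Y) = 3*(Y - 1*(-5)) = 3*(Y + 5) = 3*(5 + Y) = 15 + 3*Y)
A(l) = -4 + l
M(u, x) = 2*u/3 + 2*x/3 (M(u, x) = -(-2)*(u + x)/3 = -(-2*u - 2*x)/3 = 2*u/3 + 2*x/3)
L(y, O) = (-4 + O + 2*O*y)² (L(y, O) = (O + (-4 + (y + y)*O))² = (O + (-4 + (2*y)*O))² = (O + (-4 + 2*O*y))² = (-4 + O + 2*O*y)²)
(L(-4, K(3))*(M(-3, -4)/36))*44 = ((-4 + (15 + 3*3) + 2*(15 + 3*3)*(-4))²*(((⅔)*(-3) + (⅔)*(-4))/36))*44 = ((-4 + (15 + 9) + 2*(15 + 9)*(-4))²*((-2 - 8/3)*(1/36)))*44 = ((-4 + 24 + 2*24*(-4))²*(-14/3*1/36))*44 = ((-4 + 24 - 192)²*(-7/54))*44 = ((-172)²*(-7/54))*44 = (29584*(-7/54))*44 = -103544/27*44 = -4555936/27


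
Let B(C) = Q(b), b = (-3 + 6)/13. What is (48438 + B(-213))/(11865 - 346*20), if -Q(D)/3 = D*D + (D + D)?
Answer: 8185761/835705 ≈ 9.7950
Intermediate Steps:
b = 3/13 (b = 3*(1/13) = 3/13 ≈ 0.23077)
Q(D) = -6*D - 3*D**2 (Q(D) = -3*(D*D + (D + D)) = -3*(D**2 + 2*D) = -6*D - 3*D**2)
B(C) = -261/169 (B(C) = -3*3/13*(2 + 3/13) = -3*3/13*29/13 = -261/169)
(48438 + B(-213))/(11865 - 346*20) = (48438 - 261/169)/(11865 - 346*20) = 8185761/(169*(11865 - 6920)) = (8185761/169)/4945 = (8185761/169)*(1/4945) = 8185761/835705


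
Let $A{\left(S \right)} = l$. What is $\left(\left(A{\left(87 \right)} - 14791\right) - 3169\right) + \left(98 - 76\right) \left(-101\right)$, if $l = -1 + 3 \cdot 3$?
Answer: $-20174$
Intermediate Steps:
$l = 8$ ($l = -1 + 9 = 8$)
$A{\left(S \right)} = 8$
$\left(\left(A{\left(87 \right)} - 14791\right) - 3169\right) + \left(98 - 76\right) \left(-101\right) = \left(\left(8 - 14791\right) - 3169\right) + \left(98 - 76\right) \left(-101\right) = \left(-14783 - 3169\right) + 22 \left(-101\right) = -17952 - 2222 = -20174$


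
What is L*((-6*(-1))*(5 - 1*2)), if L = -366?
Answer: -6588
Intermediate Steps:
L*((-6*(-1))*(5 - 1*2)) = -366*(-6*(-1))*(5 - 1*2) = -2196*(5 - 2) = -2196*3 = -366*18 = -6588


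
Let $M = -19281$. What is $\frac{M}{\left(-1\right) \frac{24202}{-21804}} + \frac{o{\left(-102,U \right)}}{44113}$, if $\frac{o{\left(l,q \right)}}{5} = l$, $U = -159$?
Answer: $- \frac{9272623264716}{533811413} \approx -17371.0$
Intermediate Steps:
$o{\left(l,q \right)} = 5 l$
$\frac{M}{\left(-1\right) \frac{24202}{-21804}} + \frac{o{\left(-102,U \right)}}{44113} = - \frac{19281}{\left(-1\right) \frac{24202}{-21804}} + \frac{5 \left(-102\right)}{44113} = - \frac{19281}{\left(-1\right) 24202 \left(- \frac{1}{21804}\right)} - \frac{510}{44113} = - \frac{19281}{\left(-1\right) \left(- \frac{12101}{10902}\right)} - \frac{510}{44113} = - \frac{19281}{\frac{12101}{10902}} - \frac{510}{44113} = \left(-19281\right) \frac{10902}{12101} - \frac{510}{44113} = - \frac{210201462}{12101} - \frac{510}{44113} = - \frac{9272623264716}{533811413}$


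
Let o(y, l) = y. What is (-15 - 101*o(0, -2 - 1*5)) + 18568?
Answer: 18553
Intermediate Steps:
(-15 - 101*o(0, -2 - 1*5)) + 18568 = (-15 - 101*0) + 18568 = (-15 + 0) + 18568 = -15 + 18568 = 18553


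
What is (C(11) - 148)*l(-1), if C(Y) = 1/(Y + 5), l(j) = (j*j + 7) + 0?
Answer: -2367/2 ≈ -1183.5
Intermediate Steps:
l(j) = 7 + j² (l(j) = (j² + 7) + 0 = (7 + j²) + 0 = 7 + j²)
C(Y) = 1/(5 + Y)
(C(11) - 148)*l(-1) = (1/(5 + 11) - 148)*(7 + (-1)²) = (1/16 - 148)*(7 + 1) = (1/16 - 148)*8 = -2367/16*8 = -2367/2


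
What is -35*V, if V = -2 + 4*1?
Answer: -70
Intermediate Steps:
V = 2 (V = -2 + 4 = 2)
-35*V = -35*2 = -70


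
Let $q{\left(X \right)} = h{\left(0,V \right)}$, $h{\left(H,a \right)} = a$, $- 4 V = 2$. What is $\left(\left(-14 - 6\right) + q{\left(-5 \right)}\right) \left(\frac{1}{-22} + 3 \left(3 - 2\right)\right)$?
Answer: $- \frac{2665}{44} \approx -60.568$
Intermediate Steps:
$V = - \frac{1}{2}$ ($V = \left(- \frac{1}{4}\right) 2 = - \frac{1}{2} \approx -0.5$)
$q{\left(X \right)} = - \frac{1}{2}$
$\left(\left(-14 - 6\right) + q{\left(-5 \right)}\right) \left(\frac{1}{-22} + 3 \left(3 - 2\right)\right) = \left(\left(-14 - 6\right) - \frac{1}{2}\right) \left(\frac{1}{-22} + 3 \left(3 - 2\right)\right) = \left(-20 - \frac{1}{2}\right) \left(- \frac{1}{22} + 3 \cdot 1\right) = - \frac{41 \left(- \frac{1}{22} + 3\right)}{2} = \left(- \frac{41}{2}\right) \frac{65}{22} = - \frac{2665}{44}$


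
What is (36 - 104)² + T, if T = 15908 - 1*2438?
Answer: 18094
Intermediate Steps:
T = 13470 (T = 15908 - 2438 = 13470)
(36 - 104)² + T = (36 - 104)² + 13470 = (-68)² + 13470 = 4624 + 13470 = 18094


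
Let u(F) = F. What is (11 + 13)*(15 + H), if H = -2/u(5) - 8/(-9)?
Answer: 5576/15 ≈ 371.73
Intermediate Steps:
H = 22/45 (H = -2/5 - 8/(-9) = -2*⅕ - 8*(-⅑) = -⅖ + 8/9 = 22/45 ≈ 0.48889)
(11 + 13)*(15 + H) = (11 + 13)*(15 + 22/45) = 24*(697/45) = 5576/15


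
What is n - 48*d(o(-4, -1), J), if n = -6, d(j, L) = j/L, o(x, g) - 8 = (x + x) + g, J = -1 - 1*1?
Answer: -30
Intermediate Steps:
J = -2 (J = -1 - 1 = -2)
o(x, g) = 8 + g + 2*x (o(x, g) = 8 + ((x + x) + g) = 8 + (2*x + g) = 8 + (g + 2*x) = 8 + g + 2*x)
n - 48*d(o(-4, -1), J) = -6 - 48*(8 - 1 + 2*(-4))/(-2) = -6 - 48*(8 - 1 - 8)*(-1)/2 = -6 - (-48)*(-1)/2 = -6 - 48*½ = -6 - 24 = -30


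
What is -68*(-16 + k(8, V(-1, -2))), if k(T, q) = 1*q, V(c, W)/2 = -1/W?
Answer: 1020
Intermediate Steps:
V(c, W) = -2/W (V(c, W) = 2*(-1/W) = -2/W)
k(T, q) = q
-68*(-16 + k(8, V(-1, -2))) = -68*(-16 - 2/(-2)) = -68*(-16 - 2*(-½)) = -68*(-16 + 1) = -68*(-15) = 1020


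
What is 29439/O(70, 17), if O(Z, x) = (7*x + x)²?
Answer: 29439/18496 ≈ 1.5916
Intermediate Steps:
O(Z, x) = 64*x² (O(Z, x) = (8*x)² = 64*x²)
29439/O(70, 17) = 29439/((64*17²)) = 29439/((64*289)) = 29439/18496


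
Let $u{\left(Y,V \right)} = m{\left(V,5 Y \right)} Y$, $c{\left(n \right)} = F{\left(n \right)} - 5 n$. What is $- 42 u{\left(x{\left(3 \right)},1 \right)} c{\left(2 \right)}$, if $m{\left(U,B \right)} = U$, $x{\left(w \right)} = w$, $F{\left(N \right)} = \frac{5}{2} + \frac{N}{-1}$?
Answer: $1197$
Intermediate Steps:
$F{\left(N \right)} = \frac{5}{2} - N$ ($F{\left(N \right)} = 5 \cdot \frac{1}{2} + N \left(-1\right) = \frac{5}{2} - N$)
$c{\left(n \right)} = \frac{5}{2} - 6 n$ ($c{\left(n \right)} = \left(\frac{5}{2} - n\right) - 5 n = \frac{5}{2} - 6 n$)
$u{\left(Y,V \right)} = V Y$
$- 42 u{\left(x{\left(3 \right)},1 \right)} c{\left(2 \right)} = - 42 \cdot 1 \cdot 3 \left(\frac{5}{2} - 12\right) = \left(-42\right) 3 \left(\frac{5}{2} - 12\right) = \left(-126\right) \left(- \frac{19}{2}\right) = 1197$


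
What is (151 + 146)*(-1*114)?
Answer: -33858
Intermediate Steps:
(151 + 146)*(-1*114) = 297*(-114) = -33858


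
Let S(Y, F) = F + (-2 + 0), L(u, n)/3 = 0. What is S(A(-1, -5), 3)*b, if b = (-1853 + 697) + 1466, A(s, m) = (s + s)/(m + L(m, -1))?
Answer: 310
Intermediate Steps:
L(u, n) = 0 (L(u, n) = 3*0 = 0)
A(s, m) = 2*s/m (A(s, m) = (s + s)/(m + 0) = (2*s)/m = 2*s/m)
S(Y, F) = -2 + F (S(Y, F) = F - 2 = -2 + F)
b = 310 (b = -1156 + 1466 = 310)
S(A(-1, -5), 3)*b = (-2 + 3)*310 = 1*310 = 310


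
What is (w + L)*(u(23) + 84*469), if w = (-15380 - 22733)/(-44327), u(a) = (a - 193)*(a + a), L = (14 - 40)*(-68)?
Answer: 2475818870424/44327 ≈ 5.5854e+7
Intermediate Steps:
L = 1768 (L = -26*(-68) = 1768)
u(a) = 2*a*(-193 + a) (u(a) = (-193 + a)*(2*a) = 2*a*(-193 + a))
w = 38113/44327 (w = -38113*(-1/44327) = 38113/44327 ≈ 0.85981)
(w + L)*(u(23) + 84*469) = (38113/44327 + 1768)*(2*23*(-193 + 23) + 84*469) = 78408249*(2*23*(-170) + 39396)/44327 = 78408249*(-7820 + 39396)/44327 = (78408249/44327)*31576 = 2475818870424/44327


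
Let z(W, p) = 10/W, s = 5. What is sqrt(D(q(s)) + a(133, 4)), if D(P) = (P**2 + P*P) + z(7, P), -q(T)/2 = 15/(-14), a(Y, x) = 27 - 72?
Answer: I*sqrt(1685)/7 ≈ 5.8641*I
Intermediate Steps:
a(Y, x) = -45
q(T) = 15/7 (q(T) = -30/(-14) = -30*(-1)/14 = -2*(-15/14) = 15/7)
D(P) = 10/7 + 2*P**2 (D(P) = (P**2 + P*P) + 10/7 = (P**2 + P**2) + 10*(1/7) = 2*P**2 + 10/7 = 10/7 + 2*P**2)
sqrt(D(q(s)) + a(133, 4)) = sqrt((10/7 + 2*(15/7)**2) - 45) = sqrt((10/7 + 2*(225/49)) - 45) = sqrt((10/7 + 450/49) - 45) = sqrt(520/49 - 45) = sqrt(-1685/49) = I*sqrt(1685)/7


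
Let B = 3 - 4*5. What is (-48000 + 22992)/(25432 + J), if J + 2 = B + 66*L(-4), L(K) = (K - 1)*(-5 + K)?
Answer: -8336/9461 ≈ -0.88109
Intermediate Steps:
B = -17 (B = 3 - 20 = -17)
L(K) = (-1 + K)*(-5 + K)
J = 2951 (J = -2 + (-17 + 66*(5 + (-4)² - 6*(-4))) = -2 + (-17 + 66*(5 + 16 + 24)) = -2 + (-17 + 66*45) = -2 + (-17 + 2970) = -2 + 2953 = 2951)
(-48000 + 22992)/(25432 + J) = (-48000 + 22992)/(25432 + 2951) = -25008/28383 = -25008*1/28383 = -8336/9461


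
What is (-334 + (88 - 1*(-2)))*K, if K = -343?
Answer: 83692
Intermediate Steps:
(-334 + (88 - 1*(-2)))*K = (-334 + (88 - 1*(-2)))*(-343) = (-334 + (88 + 2))*(-343) = (-334 + 90)*(-343) = -244*(-343) = 83692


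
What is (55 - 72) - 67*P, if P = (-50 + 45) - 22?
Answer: 1792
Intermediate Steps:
P = -27 (P = -5 - 22 = -27)
(55 - 72) - 67*P = (55 - 72) - 67*(-27) = -17 + 1809 = 1792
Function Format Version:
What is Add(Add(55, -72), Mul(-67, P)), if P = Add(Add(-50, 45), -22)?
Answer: 1792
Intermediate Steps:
P = -27 (P = Add(-5, -22) = -27)
Add(Add(55, -72), Mul(-67, P)) = Add(Add(55, -72), Mul(-67, -27)) = Add(-17, 1809) = 1792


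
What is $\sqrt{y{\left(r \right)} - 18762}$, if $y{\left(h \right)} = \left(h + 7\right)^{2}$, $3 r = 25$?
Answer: $\frac{i \sqrt{166742}}{3} \approx 136.11 i$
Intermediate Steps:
$r = \frac{25}{3}$ ($r = \frac{1}{3} \cdot 25 = \frac{25}{3} \approx 8.3333$)
$y{\left(h \right)} = \left(7 + h\right)^{2}$
$\sqrt{y{\left(r \right)} - 18762} = \sqrt{\left(7 + \frac{25}{3}\right)^{2} - 18762} = \sqrt{\left(\frac{46}{3}\right)^{2} - 18762} = \sqrt{\frac{2116}{9} - 18762} = \sqrt{- \frac{166742}{9}} = \frac{i \sqrt{166742}}{3}$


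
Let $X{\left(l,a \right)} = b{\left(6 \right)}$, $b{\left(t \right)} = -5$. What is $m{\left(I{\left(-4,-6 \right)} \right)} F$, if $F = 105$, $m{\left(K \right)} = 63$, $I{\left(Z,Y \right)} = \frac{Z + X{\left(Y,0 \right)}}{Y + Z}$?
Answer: $6615$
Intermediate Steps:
$X{\left(l,a \right)} = -5$
$I{\left(Z,Y \right)} = \frac{-5 + Z}{Y + Z}$ ($I{\left(Z,Y \right)} = \frac{Z - 5}{Y + Z} = \frac{-5 + Z}{Y + Z}$)
$m{\left(I{\left(-4,-6 \right)} \right)} F = 63 \cdot 105 = 6615$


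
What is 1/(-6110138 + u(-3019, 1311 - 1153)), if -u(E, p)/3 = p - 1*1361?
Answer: -1/6106529 ≈ -1.6376e-7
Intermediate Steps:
u(E, p) = 4083 - 3*p (u(E, p) = -3*(p - 1*1361) = -3*(p - 1361) = -3*(-1361 + p) = 4083 - 3*p)
1/(-6110138 + u(-3019, 1311 - 1153)) = 1/(-6110138 + (4083 - 3*(1311 - 1153))) = 1/(-6110138 + (4083 - 3*158)) = 1/(-6110138 + (4083 - 474)) = 1/(-6110138 + 3609) = 1/(-6106529) = -1/6106529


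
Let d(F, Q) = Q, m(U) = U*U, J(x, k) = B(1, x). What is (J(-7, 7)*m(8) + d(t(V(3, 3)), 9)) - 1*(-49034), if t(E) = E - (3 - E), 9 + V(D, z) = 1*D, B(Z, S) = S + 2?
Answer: 48723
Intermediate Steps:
B(Z, S) = 2 + S
J(x, k) = 2 + x
V(D, z) = -9 + D (V(D, z) = -9 + 1*D = -9 + D)
m(U) = U²
t(E) = -3 + 2*E (t(E) = E + (-3 + E) = -3 + 2*E)
(J(-7, 7)*m(8) + d(t(V(3, 3)), 9)) - 1*(-49034) = ((2 - 7)*8² + 9) - 1*(-49034) = (-5*64 + 9) + 49034 = (-320 + 9) + 49034 = -311 + 49034 = 48723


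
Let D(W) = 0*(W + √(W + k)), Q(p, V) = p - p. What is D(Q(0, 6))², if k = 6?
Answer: 0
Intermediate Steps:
Q(p, V) = 0
D(W) = 0 (D(W) = 0*(W + √(W + 6)) = 0*(W + √(6 + W)) = 0)
D(Q(0, 6))² = 0² = 0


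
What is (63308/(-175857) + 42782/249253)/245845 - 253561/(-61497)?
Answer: 182159804052936084013/44179836613043090751 ≈ 4.1231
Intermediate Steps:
(63308/(-175857) + 42782/249253)/245845 - 253561/(-61497) = (63308*(-1/175857) + 42782*(1/249253))*(1/245845) - 253561*(-1/61497) = (-63308/175857 + 42782/249253)*(1/245845) + 253561/61497 = -8256194750/43832884821*1/245845 + 253561/61497 = -1651238950/2155219113763749 + 253561/61497 = 182159804052936084013/44179836613043090751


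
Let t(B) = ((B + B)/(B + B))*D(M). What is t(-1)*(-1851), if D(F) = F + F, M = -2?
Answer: 7404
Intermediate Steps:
D(F) = 2*F
t(B) = -4 (t(B) = ((B + B)/(B + B))*(2*(-2)) = ((2*B)/((2*B)))*(-4) = ((2*B)*(1/(2*B)))*(-4) = 1*(-4) = -4)
t(-1)*(-1851) = -4*(-1851) = 7404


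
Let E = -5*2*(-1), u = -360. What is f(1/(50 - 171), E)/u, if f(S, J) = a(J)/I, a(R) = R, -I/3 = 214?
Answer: 1/23112 ≈ 4.3268e-5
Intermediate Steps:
I = -642 (I = -3*214 = -642)
E = 10 (E = -10*(-1) = 10)
f(S, J) = -J/642 (f(S, J) = J/(-642) = J*(-1/642) = -J/642)
f(1/(50 - 171), E)/u = -1/642*10/(-360) = -5/321*(-1/360) = 1/23112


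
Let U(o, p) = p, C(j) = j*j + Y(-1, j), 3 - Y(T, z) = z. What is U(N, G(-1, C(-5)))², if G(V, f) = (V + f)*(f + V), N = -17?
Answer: 1048576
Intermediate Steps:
Y(T, z) = 3 - z
C(j) = 3 + j² - j (C(j) = j*j + (3 - j) = j² + (3 - j) = 3 + j² - j)
G(V, f) = (V + f)² (G(V, f) = (V + f)*(V + f) = (V + f)²)
U(N, G(-1, C(-5)))² = ((-1 + (3 + (-5)² - 1*(-5)))²)² = ((-1 + (3 + 25 + 5))²)² = ((-1 + 33)²)² = (32²)² = 1024² = 1048576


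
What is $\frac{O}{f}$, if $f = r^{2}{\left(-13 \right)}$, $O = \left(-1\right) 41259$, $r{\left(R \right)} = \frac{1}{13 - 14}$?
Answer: $-41259$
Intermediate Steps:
$r{\left(R \right)} = -1$ ($r{\left(R \right)} = \frac{1}{-1} = -1$)
$O = -41259$
$f = 1$ ($f = \left(-1\right)^{2} = 1$)
$\frac{O}{f} = - \frac{41259}{1} = \left(-41259\right) 1 = -41259$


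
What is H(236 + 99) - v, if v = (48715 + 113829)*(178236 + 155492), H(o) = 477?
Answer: -54245483555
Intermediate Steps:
v = 54245484032 (v = 162544*333728 = 54245484032)
H(236 + 99) - v = 477 - 1*54245484032 = 477 - 54245484032 = -54245483555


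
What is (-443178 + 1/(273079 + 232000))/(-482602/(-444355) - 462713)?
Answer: 99464379235960655/103848461078913527 ≈ 0.95778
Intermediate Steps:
(-443178 + 1/(273079 + 232000))/(-482602/(-444355) - 462713) = (-443178 + 1/505079)/(-482602*(-1/444355) - 462713) = (-443178 + 1/505079)/(482602/444355 - 462713) = -223839901061/(505079*(-205608352513/444355)) = -223839901061/505079*(-444355/205608352513) = 99464379235960655/103848461078913527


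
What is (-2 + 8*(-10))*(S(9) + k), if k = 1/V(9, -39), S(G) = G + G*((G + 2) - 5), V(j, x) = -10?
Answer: -25789/5 ≈ -5157.8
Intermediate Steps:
S(G) = G + G*(-3 + G) (S(G) = G + G*((2 + G) - 5) = G + G*(-3 + G))
k = -⅒ (k = 1/(-10) = -⅒ ≈ -0.10000)
(-2 + 8*(-10))*(S(9) + k) = (-2 + 8*(-10))*(9*(-2 + 9) - ⅒) = (-2 - 80)*(9*7 - ⅒) = -82*(63 - ⅒) = -82*629/10 = -25789/5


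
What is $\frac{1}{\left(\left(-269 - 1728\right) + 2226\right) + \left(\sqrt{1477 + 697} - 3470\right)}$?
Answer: $- \frac{3241}{10501907} - \frac{\sqrt{2174}}{10501907} \approx -0.00031305$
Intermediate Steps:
$\frac{1}{\left(\left(-269 - 1728\right) + 2226\right) + \left(\sqrt{1477 + 697} - 3470\right)} = \frac{1}{\left(-1997 + 2226\right) - \left(3470 - \sqrt{2174}\right)} = \frac{1}{229 - \left(3470 - \sqrt{2174}\right)} = \frac{1}{-3241 + \sqrt{2174}}$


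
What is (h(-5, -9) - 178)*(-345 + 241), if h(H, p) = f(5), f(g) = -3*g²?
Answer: 26312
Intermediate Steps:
h(H, p) = -75 (h(H, p) = -3*5² = -3*25 = -75)
(h(-5, -9) - 178)*(-345 + 241) = (-75 - 178)*(-345 + 241) = -253*(-104) = 26312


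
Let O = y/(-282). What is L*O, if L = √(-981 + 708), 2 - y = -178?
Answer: -30*I*√273/47 ≈ -10.546*I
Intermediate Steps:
y = 180 (y = 2 - 1*(-178) = 2 + 178 = 180)
L = I*√273 (L = √(-273) = I*√273 ≈ 16.523*I)
O = -30/47 (O = 180/(-282) = 180*(-1/282) = -30/47 ≈ -0.63830)
L*O = (I*√273)*(-30/47) = -30*I*√273/47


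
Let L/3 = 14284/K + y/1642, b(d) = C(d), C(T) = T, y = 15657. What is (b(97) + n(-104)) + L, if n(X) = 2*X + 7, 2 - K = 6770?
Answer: -37842545/463044 ≈ -81.726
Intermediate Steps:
K = -6768 (K = 2 - 1*6770 = 2 - 6770 = -6768)
b(d) = d
L = 10314031/463044 (L = 3*(14284/(-6768) + 15657/1642) = 3*(14284*(-1/6768) + 15657*(1/1642)) = 3*(-3571/1692 + 15657/1642) = 3*(10314031/1389132) = 10314031/463044 ≈ 22.274)
n(X) = 7 + 2*X
(b(97) + n(-104)) + L = (97 + (7 + 2*(-104))) + 10314031/463044 = (97 + (7 - 208)) + 10314031/463044 = (97 - 201) + 10314031/463044 = -104 + 10314031/463044 = -37842545/463044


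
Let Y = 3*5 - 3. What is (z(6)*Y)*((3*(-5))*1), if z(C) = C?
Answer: -1080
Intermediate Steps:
Y = 12 (Y = 15 - 3 = 12)
(z(6)*Y)*((3*(-5))*1) = (6*12)*((3*(-5))*1) = 72*(-15*1) = 72*(-15) = -1080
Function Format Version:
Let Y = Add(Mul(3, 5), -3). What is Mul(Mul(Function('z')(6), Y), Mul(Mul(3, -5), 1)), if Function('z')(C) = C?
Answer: -1080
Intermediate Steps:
Y = 12 (Y = Add(15, -3) = 12)
Mul(Mul(Function('z')(6), Y), Mul(Mul(3, -5), 1)) = Mul(Mul(6, 12), Mul(Mul(3, -5), 1)) = Mul(72, Mul(-15, 1)) = Mul(72, -15) = -1080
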